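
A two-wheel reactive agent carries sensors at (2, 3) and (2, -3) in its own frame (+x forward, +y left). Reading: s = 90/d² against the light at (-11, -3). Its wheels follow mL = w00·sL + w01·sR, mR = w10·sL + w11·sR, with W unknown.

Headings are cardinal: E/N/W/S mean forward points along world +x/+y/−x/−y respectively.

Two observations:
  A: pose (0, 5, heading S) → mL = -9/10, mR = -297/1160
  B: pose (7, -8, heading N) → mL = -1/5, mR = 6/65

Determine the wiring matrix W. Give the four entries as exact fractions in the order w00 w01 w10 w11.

0 -1 1/2 -1/2

obs A: pose=(0,5,S) → sL=45/116, sR=9/10, mL=-9/10, mR=-297/1160
obs B: pose=(7,-8,N) → sL=5/13, sR=1/5, mL=-1/5, mR=6/65
sensor matrix S = [[45/116, 9/10], [5/13, 1/5]]; det S = -405/1508
solve [mL_A; mL_B] = S·[w00; w01] and [mR_A; mR_B] = S·[w10; w11]:
  w00 = 0, w01 = -1, w10 = 1/2, w11 = -1/2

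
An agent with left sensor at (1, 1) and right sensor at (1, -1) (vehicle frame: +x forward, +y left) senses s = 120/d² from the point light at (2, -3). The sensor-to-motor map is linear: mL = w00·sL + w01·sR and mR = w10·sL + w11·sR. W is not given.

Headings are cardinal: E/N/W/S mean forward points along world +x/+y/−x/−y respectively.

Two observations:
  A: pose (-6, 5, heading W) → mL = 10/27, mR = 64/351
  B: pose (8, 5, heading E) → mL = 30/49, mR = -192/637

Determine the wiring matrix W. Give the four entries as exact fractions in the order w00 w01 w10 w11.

obs A: pose=(-6,5,W) → sL=12/13, sR=20/27, mL=10/27, mR=64/351
obs B: pose=(8,5,E) → sL=12/13, sR=60/49, mL=30/49, mR=-192/637
sensor matrix S = [[12/13, 20/27], [12/13, 60/49]]; det S = 2560/5733
solve [mL_A; mL_B] = S·[w00; w01] and [mR_A; mR_B] = S·[w10; w11]:
  w00 = 0, w01 = 1/2, w10 = 1, w11 = -1

0 1/2 1 -1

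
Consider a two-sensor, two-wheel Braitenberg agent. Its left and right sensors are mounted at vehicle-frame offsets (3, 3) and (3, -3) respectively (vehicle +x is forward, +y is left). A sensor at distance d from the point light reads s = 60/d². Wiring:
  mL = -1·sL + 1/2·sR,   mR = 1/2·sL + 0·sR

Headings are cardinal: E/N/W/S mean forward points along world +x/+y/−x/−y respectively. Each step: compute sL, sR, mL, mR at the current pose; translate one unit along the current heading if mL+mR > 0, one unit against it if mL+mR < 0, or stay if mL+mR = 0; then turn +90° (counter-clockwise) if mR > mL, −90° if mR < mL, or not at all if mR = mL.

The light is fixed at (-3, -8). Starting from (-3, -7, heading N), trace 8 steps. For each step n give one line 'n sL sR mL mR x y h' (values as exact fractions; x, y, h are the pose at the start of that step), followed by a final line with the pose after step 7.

n=0: pose=(-3,-7,N); sL=12/5, sR=12/5; mL=-6/5, mR=6/5; mL+mR=0 → advance +0; mR−mL=12/5 → turn +1·90°
n=1: pose=(-3,-7,W); sL=60/13, sR=12/5; mL=-222/65, mR=30/13; mL+mR=-72/65 → advance -1; mR−mL=372/65 → turn +1·90°
n=2: pose=(-2,-7,S); sL=3, sR=15/2; mL=3/4, mR=3/2; mL+mR=9/4 → advance +1; mR−mL=3/4 → turn +1·90°
n=3: pose=(-2,-8,E); sL=12/5, sR=12/5; mL=-6/5, mR=6/5; mL+mR=0 → advance +0; mR−mL=12/5 → turn +1·90°
n=4: pose=(-2,-8,N); sL=60/13, sR=12/5; mL=-222/65, mR=30/13; mL+mR=-72/65 → advance -1; mR−mL=372/65 → turn +1·90°
n=5: pose=(-2,-9,W); sL=3, sR=15/2; mL=3/4, mR=3/2; mL+mR=9/4 → advance +1; mR−mL=3/4 → turn +1·90°
n=6: pose=(-3,-9,S); sL=12/5, sR=12/5; mL=-6/5, mR=6/5; mL+mR=0 → advance +0; mR−mL=12/5 → turn +1·90°
n=7: pose=(-3,-9,E); sL=60/13, sR=12/5; mL=-222/65, mR=30/13; mL+mR=-72/65 → advance -1; mR−mL=372/65 → turn +1·90°

0 12/5 12/5 -6/5 6/5 -3 -7 N
1 60/13 12/5 -222/65 30/13 -3 -7 W
2 3 15/2 3/4 3/2 -2 -7 S
3 12/5 12/5 -6/5 6/5 -2 -8 E
4 60/13 12/5 -222/65 30/13 -2 -8 N
5 3 15/2 3/4 3/2 -2 -9 W
6 12/5 12/5 -6/5 6/5 -3 -9 S
7 60/13 12/5 -222/65 30/13 -3 -9 E
final -4 -9 N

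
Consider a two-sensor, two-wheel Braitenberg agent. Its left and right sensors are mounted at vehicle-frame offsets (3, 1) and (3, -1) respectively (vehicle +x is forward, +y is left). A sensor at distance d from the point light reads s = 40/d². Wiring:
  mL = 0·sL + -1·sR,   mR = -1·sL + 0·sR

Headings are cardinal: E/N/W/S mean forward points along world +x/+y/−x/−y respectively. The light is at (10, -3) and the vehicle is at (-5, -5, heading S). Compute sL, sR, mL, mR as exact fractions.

40/221 40/281 -40/281 -40/221

left sensor world pos  = (-4, -8); dL² = 221
right sensor world pos = (-6, -8); dR² = 281
sL = 40/221 = 40/221
sR = 40/281 = 40/281
mL = 0·sL + -1·sR = -40/281
mR = -1·sL + 0·sR = -40/221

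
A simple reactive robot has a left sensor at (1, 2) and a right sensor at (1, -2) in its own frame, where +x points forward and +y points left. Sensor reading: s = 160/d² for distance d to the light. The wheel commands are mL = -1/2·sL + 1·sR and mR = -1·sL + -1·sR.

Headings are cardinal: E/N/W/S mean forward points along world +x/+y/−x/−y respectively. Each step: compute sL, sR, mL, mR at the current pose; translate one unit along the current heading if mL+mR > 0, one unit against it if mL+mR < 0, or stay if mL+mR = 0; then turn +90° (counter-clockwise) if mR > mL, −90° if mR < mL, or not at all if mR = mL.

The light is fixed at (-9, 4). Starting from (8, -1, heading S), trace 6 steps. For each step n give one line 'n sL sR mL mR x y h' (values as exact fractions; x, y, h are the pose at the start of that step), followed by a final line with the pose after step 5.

0 160/397 160/261 42640/103617 -105280/103617 8 -1 S
1 40/73 8/13 324/949 -1104/949 8 0 W
2 32/53 160/409 1936/21677 -21568/21677 9 0 N
3 16/37 16/41 264/1517 -1248/1517 9 -1 E
4 160/397 160/261 42640/103617 -105280/103617 8 -1 S
5 40/73 8/13 324/949 -1104/949 8 0 W
final 9 0 N

n=0: pose=(8,-1,S); sL=160/397, sR=160/261; mL=42640/103617, mR=-105280/103617; mL+mR=-240/397 → advance -1; mR−mL=-147920/103617 → turn -1·90°
n=1: pose=(8,0,W); sL=40/73, sR=8/13; mL=324/949, mR=-1104/949; mL+mR=-60/73 → advance -1; mR−mL=-1428/949 → turn -1·90°
n=2: pose=(9,0,N); sL=32/53, sR=160/409; mL=1936/21677, mR=-21568/21677; mL+mR=-48/53 → advance -1; mR−mL=-23504/21677 → turn -1·90°
n=3: pose=(9,-1,E); sL=16/37, sR=16/41; mL=264/1517, mR=-1248/1517; mL+mR=-24/37 → advance -1; mR−mL=-1512/1517 → turn -1·90°
n=4: pose=(8,-1,S); sL=160/397, sR=160/261; mL=42640/103617, mR=-105280/103617; mL+mR=-240/397 → advance -1; mR−mL=-147920/103617 → turn -1·90°
n=5: pose=(8,0,W); sL=40/73, sR=8/13; mL=324/949, mR=-1104/949; mL+mR=-60/73 → advance -1; mR−mL=-1428/949 → turn -1·90°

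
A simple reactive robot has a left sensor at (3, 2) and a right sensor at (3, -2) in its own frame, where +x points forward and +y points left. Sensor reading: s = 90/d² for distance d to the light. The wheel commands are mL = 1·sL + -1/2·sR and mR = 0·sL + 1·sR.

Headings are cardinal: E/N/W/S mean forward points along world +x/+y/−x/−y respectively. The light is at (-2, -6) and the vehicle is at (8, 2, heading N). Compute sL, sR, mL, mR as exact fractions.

18/37 18/53 621/1961 18/53

left sensor world pos  = (6, 5); dL² = 185
right sensor world pos = (10, 5); dR² = 265
sL = 90/185 = 18/37
sR = 90/265 = 18/53
mL = 1·sL + -1/2·sR = 621/1961
mR = 0·sL + 1·sR = 18/53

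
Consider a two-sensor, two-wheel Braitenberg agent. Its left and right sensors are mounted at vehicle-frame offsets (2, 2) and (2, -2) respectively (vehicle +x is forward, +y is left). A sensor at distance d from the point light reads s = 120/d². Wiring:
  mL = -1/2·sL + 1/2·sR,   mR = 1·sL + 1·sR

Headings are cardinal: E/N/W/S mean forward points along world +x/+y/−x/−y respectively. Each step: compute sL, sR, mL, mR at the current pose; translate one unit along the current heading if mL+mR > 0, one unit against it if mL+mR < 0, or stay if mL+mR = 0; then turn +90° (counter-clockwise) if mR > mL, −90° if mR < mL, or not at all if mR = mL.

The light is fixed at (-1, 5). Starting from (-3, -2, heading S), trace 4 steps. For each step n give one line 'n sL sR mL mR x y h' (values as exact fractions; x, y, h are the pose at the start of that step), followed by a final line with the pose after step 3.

0 40/27 120/97 -320/2619 7120/2619 -3 -2 S
1 10/3 6/5 -16/15 68/15 -3 -3 E
2 8/3 120/37 32/111 656/111 -2 -3 N
3 4/3 60/17 56/51 248/51 -2 -2 W
final -3 -2 S

n=0: pose=(-3,-2,S); sL=40/27, sR=120/97; mL=-320/2619, mR=7120/2619; mL+mR=6800/2619 → advance +1; mR−mL=2480/873 → turn +1·90°
n=1: pose=(-3,-3,E); sL=10/3, sR=6/5; mL=-16/15, mR=68/15; mL+mR=52/15 → advance +1; mR−mL=28/5 → turn +1·90°
n=2: pose=(-2,-3,N); sL=8/3, sR=120/37; mL=32/111, mR=656/111; mL+mR=688/111 → advance +1; mR−mL=208/37 → turn +1·90°
n=3: pose=(-2,-2,W); sL=4/3, sR=60/17; mL=56/51, mR=248/51; mL+mR=304/51 → advance +1; mR−mL=64/17 → turn +1·90°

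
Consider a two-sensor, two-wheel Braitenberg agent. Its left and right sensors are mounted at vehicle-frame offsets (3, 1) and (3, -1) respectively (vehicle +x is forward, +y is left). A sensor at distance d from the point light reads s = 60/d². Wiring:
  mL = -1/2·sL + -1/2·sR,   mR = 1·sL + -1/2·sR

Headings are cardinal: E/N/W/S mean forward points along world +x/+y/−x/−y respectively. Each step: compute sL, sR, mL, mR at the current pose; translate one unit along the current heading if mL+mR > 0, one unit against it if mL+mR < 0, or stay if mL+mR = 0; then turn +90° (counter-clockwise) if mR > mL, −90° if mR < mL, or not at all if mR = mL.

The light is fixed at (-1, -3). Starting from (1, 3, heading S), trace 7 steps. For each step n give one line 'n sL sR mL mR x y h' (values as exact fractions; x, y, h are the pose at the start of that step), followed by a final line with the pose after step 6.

0 10/3 6 -14/3 1/3 1 3 S
1 60/89 60/61 -4500/5429 990/5429 1 4 E
2 3/5 15/26 -153/260 81/260 0 4 N
3 60/29 60/53 -2460/1537 2310/1537 0 3 W
4 10/3 6 -14/3 1/3 1 3 S
5 60/89 60/61 -4500/5429 990/5429 1 4 E
6 3/5 15/26 -153/260 81/260 0 4 N
final 0 3 W

n=0: pose=(1,3,S); sL=10/3, sR=6; mL=-14/3, mR=1/3; mL+mR=-13/3 → advance -1; mR−mL=5 → turn +1·90°
n=1: pose=(1,4,E); sL=60/89, sR=60/61; mL=-4500/5429, mR=990/5429; mL+mR=-3510/5429 → advance -1; mR−mL=90/89 → turn +1·90°
n=2: pose=(0,4,N); sL=3/5, sR=15/26; mL=-153/260, mR=81/260; mL+mR=-18/65 → advance -1; mR−mL=9/10 → turn +1·90°
n=3: pose=(0,3,W); sL=60/29, sR=60/53; mL=-2460/1537, mR=2310/1537; mL+mR=-150/1537 → advance -1; mR−mL=90/29 → turn +1·90°
n=4: pose=(1,3,S); sL=10/3, sR=6; mL=-14/3, mR=1/3; mL+mR=-13/3 → advance -1; mR−mL=5 → turn +1·90°
n=5: pose=(1,4,E); sL=60/89, sR=60/61; mL=-4500/5429, mR=990/5429; mL+mR=-3510/5429 → advance -1; mR−mL=90/89 → turn +1·90°
n=6: pose=(0,4,N); sL=3/5, sR=15/26; mL=-153/260, mR=81/260; mL+mR=-18/65 → advance -1; mR−mL=9/10 → turn +1·90°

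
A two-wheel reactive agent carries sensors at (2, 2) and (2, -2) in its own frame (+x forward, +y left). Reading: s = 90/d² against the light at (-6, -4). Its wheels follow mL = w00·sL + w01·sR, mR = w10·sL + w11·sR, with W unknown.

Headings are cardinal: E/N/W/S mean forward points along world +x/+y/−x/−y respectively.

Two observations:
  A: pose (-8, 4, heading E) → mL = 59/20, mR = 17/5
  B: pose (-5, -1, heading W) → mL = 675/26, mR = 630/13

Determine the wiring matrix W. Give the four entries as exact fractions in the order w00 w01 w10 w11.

1/2 1 1 1

obs A: pose=(-8,4,E) → sL=9/10, sR=5/2, mL=59/20, mR=17/5
obs B: pose=(-5,-1,W) → sL=45, sR=45/13, mL=675/26, mR=630/13
sensor matrix S = [[9/10, 5/2], [45, 45/13]]; det S = -1422/13
solve [mL_A; mL_B] = S·[w00; w01] and [mR_A; mR_B] = S·[w10; w11]:
  w00 = 1/2, w01 = 1, w10 = 1, w11 = 1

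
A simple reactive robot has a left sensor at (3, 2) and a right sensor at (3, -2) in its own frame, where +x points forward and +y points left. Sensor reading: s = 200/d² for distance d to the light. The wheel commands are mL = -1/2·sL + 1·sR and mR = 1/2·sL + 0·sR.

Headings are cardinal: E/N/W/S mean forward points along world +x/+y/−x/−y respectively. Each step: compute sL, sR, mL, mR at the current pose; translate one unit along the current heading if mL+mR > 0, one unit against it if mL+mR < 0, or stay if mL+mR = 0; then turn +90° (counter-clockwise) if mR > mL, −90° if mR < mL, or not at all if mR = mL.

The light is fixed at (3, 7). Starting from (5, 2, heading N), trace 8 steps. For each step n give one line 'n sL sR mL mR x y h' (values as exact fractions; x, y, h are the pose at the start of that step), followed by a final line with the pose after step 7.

0 50 10 -15 25 5 2 N
1 200/37 40 1380/37 100/37 5 3 W
2 100 20 -30 50 4 3 N
3 200/29 40 1060/29 100/29 4 4 W
4 50 50 25 25 3 4 N
5 40 40 20 20 3 5 N
6 25 25 25/2 25/2 3 6 N
7 200/13 200/13 100/13 100/13 3 7 N
final 3 8 N

n=0: pose=(5,2,N); sL=50, sR=10; mL=-15, mR=25; mL+mR=10 → advance +1; mR−mL=40 → turn +1·90°
n=1: pose=(5,3,W); sL=200/37, sR=40; mL=1380/37, mR=100/37; mL+mR=40 → advance +1; mR−mL=-1280/37 → turn -1·90°
n=2: pose=(4,3,N); sL=100, sR=20; mL=-30, mR=50; mL+mR=20 → advance +1; mR−mL=80 → turn +1·90°
n=3: pose=(4,4,W); sL=200/29, sR=40; mL=1060/29, mR=100/29; mL+mR=40 → advance +1; mR−mL=-960/29 → turn -1·90°
n=4: pose=(3,4,N); sL=50, sR=50; mL=25, mR=25; mL+mR=50 → advance +1; mR−mL=0 → turn +0·90°
n=5: pose=(3,5,N); sL=40, sR=40; mL=20, mR=20; mL+mR=40 → advance +1; mR−mL=0 → turn +0·90°
n=6: pose=(3,6,N); sL=25, sR=25; mL=25/2, mR=25/2; mL+mR=25 → advance +1; mR−mL=0 → turn +0·90°
n=7: pose=(3,7,N); sL=200/13, sR=200/13; mL=100/13, mR=100/13; mL+mR=200/13 → advance +1; mR−mL=0 → turn +0·90°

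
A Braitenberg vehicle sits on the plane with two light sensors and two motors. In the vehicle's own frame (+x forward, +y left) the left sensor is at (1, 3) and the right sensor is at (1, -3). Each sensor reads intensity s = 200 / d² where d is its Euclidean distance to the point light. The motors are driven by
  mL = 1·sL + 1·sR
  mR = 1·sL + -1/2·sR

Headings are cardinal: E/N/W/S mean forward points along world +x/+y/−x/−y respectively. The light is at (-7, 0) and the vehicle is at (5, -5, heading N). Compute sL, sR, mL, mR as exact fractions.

200/97 200/241 67600/23377 38500/23377

left sensor world pos  = (2, -4); dL² = 97
right sensor world pos = (8, -4); dR² = 241
sL = 200/97 = 200/97
sR = 200/241 = 200/241
mL = 1·sL + 1·sR = 67600/23377
mR = 1·sL + -1/2·sR = 38500/23377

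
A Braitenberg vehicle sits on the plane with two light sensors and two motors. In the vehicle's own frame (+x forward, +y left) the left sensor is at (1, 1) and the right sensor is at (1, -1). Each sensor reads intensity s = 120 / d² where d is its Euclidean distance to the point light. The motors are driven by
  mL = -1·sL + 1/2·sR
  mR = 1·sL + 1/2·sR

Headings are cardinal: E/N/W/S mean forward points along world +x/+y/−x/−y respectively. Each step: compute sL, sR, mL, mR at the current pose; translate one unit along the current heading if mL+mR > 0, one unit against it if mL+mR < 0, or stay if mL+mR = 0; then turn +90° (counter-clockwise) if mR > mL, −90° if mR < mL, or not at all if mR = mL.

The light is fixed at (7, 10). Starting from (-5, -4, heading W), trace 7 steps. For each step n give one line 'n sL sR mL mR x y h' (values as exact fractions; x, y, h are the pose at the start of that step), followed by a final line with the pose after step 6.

0 60/197 60/169 -4230/33293 16050/33293 -5 -4 W
1 40/123 120/421 -9460/51783 24220/51783 -6 -4 S
2 6/17 3/10 -69/340 171/340 -6 -5 E
3 24/73 120/317 -3228/23141 11988/23141 -5 -5 N
4 60/197 60/169 -4230/33293 16050/33293 -5 -4 W
5 40/123 120/421 -9460/51783 24220/51783 -6 -4 S
6 6/17 3/10 -69/340 171/340 -6 -5 E
final -5 -5 N

n=0: pose=(-5,-4,W); sL=60/197, sR=60/169; mL=-4230/33293, mR=16050/33293; mL+mR=60/169 → advance +1; mR−mL=120/197 → turn +1·90°
n=1: pose=(-6,-4,S); sL=40/123, sR=120/421; mL=-9460/51783, mR=24220/51783; mL+mR=120/421 → advance +1; mR−mL=80/123 → turn +1·90°
n=2: pose=(-6,-5,E); sL=6/17, sR=3/10; mL=-69/340, mR=171/340; mL+mR=3/10 → advance +1; mR−mL=12/17 → turn +1·90°
n=3: pose=(-5,-5,N); sL=24/73, sR=120/317; mL=-3228/23141, mR=11988/23141; mL+mR=120/317 → advance +1; mR−mL=48/73 → turn +1·90°
n=4: pose=(-5,-4,W); sL=60/197, sR=60/169; mL=-4230/33293, mR=16050/33293; mL+mR=60/169 → advance +1; mR−mL=120/197 → turn +1·90°
n=5: pose=(-6,-4,S); sL=40/123, sR=120/421; mL=-9460/51783, mR=24220/51783; mL+mR=120/421 → advance +1; mR−mL=80/123 → turn +1·90°
n=6: pose=(-6,-5,E); sL=6/17, sR=3/10; mL=-69/340, mR=171/340; mL+mR=3/10 → advance +1; mR−mL=12/17 → turn +1·90°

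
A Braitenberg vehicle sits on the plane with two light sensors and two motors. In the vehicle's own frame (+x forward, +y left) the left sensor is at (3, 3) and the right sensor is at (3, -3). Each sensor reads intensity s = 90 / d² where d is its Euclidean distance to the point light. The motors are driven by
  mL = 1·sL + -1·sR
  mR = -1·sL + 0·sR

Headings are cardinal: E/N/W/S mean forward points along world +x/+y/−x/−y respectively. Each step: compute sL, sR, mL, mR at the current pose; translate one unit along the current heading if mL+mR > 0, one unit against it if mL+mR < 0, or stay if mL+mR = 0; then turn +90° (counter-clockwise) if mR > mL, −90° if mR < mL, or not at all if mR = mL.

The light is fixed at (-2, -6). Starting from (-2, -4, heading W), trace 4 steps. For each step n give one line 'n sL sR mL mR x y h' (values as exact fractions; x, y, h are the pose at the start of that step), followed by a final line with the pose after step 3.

0 9 45/17 108/17 -9 -2 -4 W
1 90/29 90/41 1080/1189 -90/29 -1 -4 N
2 45/16 9/2 -27/16 -45/16 -1 -5 E
3 90/13 90/13 0 -90/13 -2 -5 S
final -2 -4 W

n=0: pose=(-2,-4,W); sL=9, sR=45/17; mL=108/17, mR=-9; mL+mR=-45/17 → advance -1; mR−mL=-261/17 → turn -1·90°
n=1: pose=(-1,-4,N); sL=90/29, sR=90/41; mL=1080/1189, mR=-90/29; mL+mR=-90/41 → advance -1; mR−mL=-4770/1189 → turn -1·90°
n=2: pose=(-1,-5,E); sL=45/16, sR=9/2; mL=-27/16, mR=-45/16; mL+mR=-9/2 → advance -1; mR−mL=-9/8 → turn -1·90°
n=3: pose=(-2,-5,S); sL=90/13, sR=90/13; mL=0, mR=-90/13; mL+mR=-90/13 → advance -1; mR−mL=-90/13 → turn -1·90°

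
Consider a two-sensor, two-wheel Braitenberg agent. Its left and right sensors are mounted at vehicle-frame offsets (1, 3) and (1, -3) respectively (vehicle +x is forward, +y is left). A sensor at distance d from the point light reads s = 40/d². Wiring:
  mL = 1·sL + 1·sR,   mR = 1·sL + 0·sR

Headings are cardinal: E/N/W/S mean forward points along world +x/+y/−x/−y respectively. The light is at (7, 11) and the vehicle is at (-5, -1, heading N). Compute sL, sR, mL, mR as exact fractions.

20/173 20/101 5480/17473 20/173

left sensor world pos  = (-8, 0); dL² = 346
right sensor world pos = (-2, 0); dR² = 202
sL = 40/346 = 20/173
sR = 40/202 = 20/101
mL = 1·sL + 1·sR = 5480/17473
mR = 1·sL + 0·sR = 20/173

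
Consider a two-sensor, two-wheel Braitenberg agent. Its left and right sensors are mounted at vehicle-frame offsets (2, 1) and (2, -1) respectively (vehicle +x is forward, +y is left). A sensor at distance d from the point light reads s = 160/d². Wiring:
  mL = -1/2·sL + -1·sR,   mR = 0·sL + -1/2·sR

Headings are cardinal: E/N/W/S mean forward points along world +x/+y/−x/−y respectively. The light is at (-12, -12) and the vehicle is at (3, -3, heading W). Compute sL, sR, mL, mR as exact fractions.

160/233 160/269 -58800/62677 -80/269

left sensor world pos  = (1, -4); dL² = 233
right sensor world pos = (1, -2); dR² = 269
sL = 160/233 = 160/233
sR = 160/269 = 160/269
mL = -1/2·sL + -1·sR = -58800/62677
mR = 0·sL + -1/2·sR = -80/269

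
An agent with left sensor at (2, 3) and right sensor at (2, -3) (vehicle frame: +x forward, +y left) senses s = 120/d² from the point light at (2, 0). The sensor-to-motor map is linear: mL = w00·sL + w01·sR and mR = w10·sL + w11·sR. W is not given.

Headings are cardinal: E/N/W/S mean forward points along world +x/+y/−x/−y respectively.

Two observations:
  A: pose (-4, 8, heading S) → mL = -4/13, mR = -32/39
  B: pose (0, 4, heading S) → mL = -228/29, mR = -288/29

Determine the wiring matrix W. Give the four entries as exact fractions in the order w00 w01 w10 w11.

obs A: pose=(-4,8,S) → sL=8/3, sR=40/39, mL=-4/13, mR=-32/39
obs B: pose=(0,4,S) → sL=24, sR=120/29, mL=-228/29, mR=-288/29
sensor matrix S = [[8/3, 40/39], [24, 120/29]]; det S = -5120/377
solve [mL_A; mL_B] = S·[w00; w01] and [mR_A; mR_B] = S·[w10; w11]:
  w00 = -1/2, w01 = 1, w10 = -1/2, w11 = 1/2

-1/2 1 -1/2 1/2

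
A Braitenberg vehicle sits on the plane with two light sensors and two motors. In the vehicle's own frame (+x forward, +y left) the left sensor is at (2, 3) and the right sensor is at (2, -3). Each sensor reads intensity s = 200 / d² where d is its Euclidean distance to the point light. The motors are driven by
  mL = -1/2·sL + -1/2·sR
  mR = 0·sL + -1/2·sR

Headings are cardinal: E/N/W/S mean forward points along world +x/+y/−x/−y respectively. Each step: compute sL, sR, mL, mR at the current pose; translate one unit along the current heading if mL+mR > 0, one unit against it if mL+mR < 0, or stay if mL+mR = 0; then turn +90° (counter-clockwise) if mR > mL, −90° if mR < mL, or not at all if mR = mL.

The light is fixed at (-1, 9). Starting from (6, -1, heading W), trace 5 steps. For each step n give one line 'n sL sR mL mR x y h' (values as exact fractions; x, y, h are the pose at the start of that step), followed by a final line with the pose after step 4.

0 100/97 100/37 -6700/3589 -50/37 6 -1 W
1 40/53 200/169 -8680/8957 -100/169 7 -1 S
2 25/17 50/61 -2375/2074 -25/61 7 0 E
3 40/13 200/149 -4280/1937 -100/149 6 0 N
4 100/97 100/37 -6700/3589 -50/37 6 -1 W
final 7 -1 S

n=0: pose=(6,-1,W); sL=100/97, sR=100/37; mL=-6700/3589, mR=-50/37; mL+mR=-11550/3589 → advance -1; mR−mL=50/97 → turn +1·90°
n=1: pose=(7,-1,S); sL=40/53, sR=200/169; mL=-8680/8957, mR=-100/169; mL+mR=-13980/8957 → advance -1; mR−mL=20/53 → turn +1·90°
n=2: pose=(7,0,E); sL=25/17, sR=50/61; mL=-2375/2074, mR=-25/61; mL+mR=-3225/2074 → advance -1; mR−mL=25/34 → turn +1·90°
n=3: pose=(6,0,N); sL=40/13, sR=200/149; mL=-4280/1937, mR=-100/149; mL+mR=-5580/1937 → advance -1; mR−mL=20/13 → turn +1·90°
n=4: pose=(6,-1,W); sL=100/97, sR=100/37; mL=-6700/3589, mR=-50/37; mL+mR=-11550/3589 → advance -1; mR−mL=50/97 → turn +1·90°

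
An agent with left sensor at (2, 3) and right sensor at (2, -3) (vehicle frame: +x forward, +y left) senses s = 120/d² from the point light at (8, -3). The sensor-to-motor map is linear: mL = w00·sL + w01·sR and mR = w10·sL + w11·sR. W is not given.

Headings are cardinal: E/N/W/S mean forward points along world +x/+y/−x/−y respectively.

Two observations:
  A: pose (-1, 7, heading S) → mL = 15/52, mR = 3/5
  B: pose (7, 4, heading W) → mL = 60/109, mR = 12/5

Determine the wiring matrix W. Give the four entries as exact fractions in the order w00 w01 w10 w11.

obs A: pose=(-1,7,S) → sL=6/5, sR=15/26, mL=15/52, mR=3/5
obs B: pose=(7,4,W) → sL=24/5, sR=120/109, mL=60/109, mR=12/5
sensor matrix S = [[6/5, 15/26], [24/5, 120/109]]; det S = -2052/1417
solve [mL_A; mL_B] = S·[w00; w01] and [mR_A; mR_B] = S·[w10; w11]:
  w00 = 0, w01 = 1/2, w10 = 1/2, w11 = 0

0 1/2 1/2 0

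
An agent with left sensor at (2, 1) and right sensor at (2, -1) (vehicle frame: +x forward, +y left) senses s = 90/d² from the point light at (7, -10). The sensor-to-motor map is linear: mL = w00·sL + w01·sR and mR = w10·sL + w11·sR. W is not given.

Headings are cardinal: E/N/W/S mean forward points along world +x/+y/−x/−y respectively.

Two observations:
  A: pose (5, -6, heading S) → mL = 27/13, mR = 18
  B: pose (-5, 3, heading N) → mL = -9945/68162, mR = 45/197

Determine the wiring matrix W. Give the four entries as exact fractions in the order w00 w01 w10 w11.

obs A: pose=(5,-6,S) → sL=18, sR=90/13, mL=27/13, mR=18
obs B: pose=(-5,3,N) → sL=45/197, sR=45/173, mL=-9945/68162, mR=45/197
sensor matrix S = [[18, 90/13], [45/197, 45/173]]; det S = 1373760/443053
solve [mL_A; mL_B] = S·[w00; w01] and [mR_A; mR_B] = S·[w10; w11]:
  w00 = 1/2, w01 = -1, w10 = 1, w11 = 0

1/2 -1 1 0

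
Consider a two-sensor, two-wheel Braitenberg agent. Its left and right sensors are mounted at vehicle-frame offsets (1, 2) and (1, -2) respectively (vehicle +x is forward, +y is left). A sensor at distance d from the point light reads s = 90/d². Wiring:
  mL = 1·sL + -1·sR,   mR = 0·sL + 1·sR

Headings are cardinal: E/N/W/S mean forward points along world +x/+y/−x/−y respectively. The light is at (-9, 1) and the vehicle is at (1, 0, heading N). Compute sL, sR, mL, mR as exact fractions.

left sensor world pos  = (-1, 1); dL² = 64
right sensor world pos = (3, 1); dR² = 144
sL = 90/64 = 45/32
sR = 90/144 = 5/8
mL = 1·sL + -1·sR = 25/32
mR = 0·sL + 1·sR = 5/8

45/32 5/8 25/32 5/8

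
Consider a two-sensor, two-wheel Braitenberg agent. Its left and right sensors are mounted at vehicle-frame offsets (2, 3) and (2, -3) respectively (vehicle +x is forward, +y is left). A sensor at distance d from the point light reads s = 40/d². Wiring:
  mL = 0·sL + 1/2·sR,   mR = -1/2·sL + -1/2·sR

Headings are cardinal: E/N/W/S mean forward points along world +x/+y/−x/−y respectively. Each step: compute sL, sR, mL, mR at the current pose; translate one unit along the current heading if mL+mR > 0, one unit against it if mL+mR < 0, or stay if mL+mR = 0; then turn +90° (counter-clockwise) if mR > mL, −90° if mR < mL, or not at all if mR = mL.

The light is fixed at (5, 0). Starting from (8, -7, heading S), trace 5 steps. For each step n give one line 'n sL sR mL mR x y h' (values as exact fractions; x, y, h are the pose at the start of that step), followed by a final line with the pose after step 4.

n=0: pose=(8,-7,S); sL=40/117, sR=40/81; mL=20/81, mR=-440/1053; mL+mR=-20/117 → advance -1; mR−mL=-700/1053 → turn -1·90°
n=1: pose=(8,-6,W); sL=20/41, sR=4; mL=2, mR=-92/41; mL+mR=-10/41 → advance -1; mR−mL=-174/41 → turn -1·90°
n=2: pose=(9,-6,N); sL=40/17, sR=8/13; mL=4/13, mR=-328/221; mL+mR=-20/17 → advance -1; mR−mL=-396/221 → turn -1·90°
n=3: pose=(9,-7,E); sL=10/13, sR=5/17; mL=5/34, mR=-235/442; mL+mR=-5/13 → advance -1; mR−mL=-150/221 → turn -1·90°
n=4: pose=(8,-7,S); sL=40/117, sR=40/81; mL=20/81, mR=-440/1053; mL+mR=-20/117 → advance -1; mR−mL=-700/1053 → turn -1·90°

0 40/117 40/81 20/81 -440/1053 8 -7 S
1 20/41 4 2 -92/41 8 -6 W
2 40/17 8/13 4/13 -328/221 9 -6 N
3 10/13 5/17 5/34 -235/442 9 -7 E
4 40/117 40/81 20/81 -440/1053 8 -7 S
final 8 -6 W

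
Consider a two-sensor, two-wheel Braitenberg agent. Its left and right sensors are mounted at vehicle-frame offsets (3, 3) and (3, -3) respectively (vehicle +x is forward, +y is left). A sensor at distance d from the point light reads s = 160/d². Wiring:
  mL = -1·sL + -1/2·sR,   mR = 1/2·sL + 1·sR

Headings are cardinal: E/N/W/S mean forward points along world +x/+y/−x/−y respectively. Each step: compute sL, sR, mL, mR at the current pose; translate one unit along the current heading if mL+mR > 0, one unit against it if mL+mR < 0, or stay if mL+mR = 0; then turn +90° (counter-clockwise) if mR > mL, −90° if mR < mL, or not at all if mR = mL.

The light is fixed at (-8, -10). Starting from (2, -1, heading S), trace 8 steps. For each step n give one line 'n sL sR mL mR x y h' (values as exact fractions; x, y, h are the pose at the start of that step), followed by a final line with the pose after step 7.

n=0: pose=(2,-1,S); sL=32/41, sR=32/17; mL=-1200/697, mR=1584/697; mL+mR=384/697 → advance +1; mR−mL=2784/697 → turn +1·90°
n=1: pose=(2,-2,E); sL=16/29, sR=80/97; mL=-2712/2813, mR=3096/2813; mL+mR=384/2813 → advance +1; mR−mL=5808/2813 → turn +1·90°
n=2: pose=(3,-2,N); sL=32/37, sR=160/317; mL=-13104/11729, mR=10992/11729; mL+mR=-2112/11729 → advance -1; mR−mL=24096/11729 → turn +1·90°
n=3: pose=(3,-3,W); sL=2, sR=40/41; mL=-102/41, mR=81/41; mL+mR=-21/41 → advance -1; mR−mL=183/41 → turn +1·90°
n=4: pose=(4,-3,S); sL=160/241, sR=160/97; mL=-34800/23377, mR=46320/23377; mL+mR=11520/23377 → advance +1; mR−mL=81120/23377 → turn +1·90°
n=5: pose=(4,-4,E); sL=80/153, sR=80/117; mL=-1720/1989, mR=1880/1989; mL+mR=160/1989 → advance +1; mR−mL=400/221 → turn +1·90°
n=6: pose=(5,-4,N); sL=160/181, sR=160/337; mL=-68400/60997, mR=55920/60997; mL+mR=-12480/60997 → advance -1; mR−mL=124320/60997 → turn +1·90°
n=7: pose=(5,-5,W); sL=20/13, sR=40/41; mL=-1080/533, mR=930/533; mL+mR=-150/533 → advance -1; mR−mL=2010/533 → turn +1·90°

0 32/41 32/17 -1200/697 1584/697 2 -1 S
1 16/29 80/97 -2712/2813 3096/2813 2 -2 E
2 32/37 160/317 -13104/11729 10992/11729 3 -2 N
3 2 40/41 -102/41 81/41 3 -3 W
4 160/241 160/97 -34800/23377 46320/23377 4 -3 S
5 80/153 80/117 -1720/1989 1880/1989 4 -4 E
6 160/181 160/337 -68400/60997 55920/60997 5 -4 N
7 20/13 40/41 -1080/533 930/533 5 -5 W
final 6 -5 S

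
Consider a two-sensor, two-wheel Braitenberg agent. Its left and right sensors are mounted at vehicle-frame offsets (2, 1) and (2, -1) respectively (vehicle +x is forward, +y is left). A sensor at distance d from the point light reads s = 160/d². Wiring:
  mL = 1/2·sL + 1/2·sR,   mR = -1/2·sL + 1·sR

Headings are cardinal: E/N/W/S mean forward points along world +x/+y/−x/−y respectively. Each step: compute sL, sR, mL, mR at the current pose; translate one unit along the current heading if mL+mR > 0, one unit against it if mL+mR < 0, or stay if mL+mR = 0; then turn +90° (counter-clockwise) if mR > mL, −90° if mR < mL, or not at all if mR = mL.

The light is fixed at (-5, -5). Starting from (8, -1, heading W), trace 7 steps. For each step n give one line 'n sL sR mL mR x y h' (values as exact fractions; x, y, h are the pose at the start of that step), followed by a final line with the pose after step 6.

n=0: pose=(8,-1,W); sL=16/13, sR=80/73; mL=1104/949, mR=456/949; mL+mR=120/73 → advance +1; mR−mL=-648/949 → turn -1·90°
n=1: pose=(7,-1,N); sL=160/157, sR=32/41; mL=5792/6437, mR=1744/6437; mL+mR=48/41 → advance +1; mR−mL=-4048/6437 → turn -1·90°
n=2: pose=(7,0,E); sL=20/29, sR=40/53; mL=1110/1537, mR=630/1537; mL+mR=60/53 → advance +1; mR−mL=-480/1537 → turn -1·90°
n=3: pose=(8,0,S); sL=32/41, sR=160/153; mL=5728/6273, mR=4112/6273; mL+mR=80/51 → advance +1; mR−mL=-1616/6273 → turn -1·90°
n=4: pose=(8,-1,W); sL=16/13, sR=80/73; mL=1104/949, mR=456/949; mL+mR=120/73 → advance +1; mR−mL=-648/949 → turn -1·90°
n=5: pose=(7,-1,N); sL=160/157, sR=32/41; mL=5792/6437, mR=1744/6437; mL+mR=48/41 → advance +1; mR−mL=-4048/6437 → turn -1·90°
n=6: pose=(7,0,E); sL=20/29, sR=40/53; mL=1110/1537, mR=630/1537; mL+mR=60/53 → advance +1; mR−mL=-480/1537 → turn -1·90°

0 16/13 80/73 1104/949 456/949 8 -1 W
1 160/157 32/41 5792/6437 1744/6437 7 -1 N
2 20/29 40/53 1110/1537 630/1537 7 0 E
3 32/41 160/153 5728/6273 4112/6273 8 0 S
4 16/13 80/73 1104/949 456/949 8 -1 W
5 160/157 32/41 5792/6437 1744/6437 7 -1 N
6 20/29 40/53 1110/1537 630/1537 7 0 E
final 8 0 S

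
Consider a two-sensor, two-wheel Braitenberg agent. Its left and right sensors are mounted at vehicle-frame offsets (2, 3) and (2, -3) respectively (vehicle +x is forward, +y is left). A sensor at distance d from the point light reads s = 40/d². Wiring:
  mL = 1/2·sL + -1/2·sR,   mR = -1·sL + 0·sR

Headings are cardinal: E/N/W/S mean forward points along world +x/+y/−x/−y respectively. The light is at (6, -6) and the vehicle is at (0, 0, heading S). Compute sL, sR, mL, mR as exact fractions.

8/5 40/97 288/485 -8/5

left sensor world pos  = (3, -2); dL² = 25
right sensor world pos = (-3, -2); dR² = 97
sL = 40/25 = 8/5
sR = 40/97 = 40/97
mL = 1/2·sL + -1/2·sR = 288/485
mR = -1·sL + 0·sR = -8/5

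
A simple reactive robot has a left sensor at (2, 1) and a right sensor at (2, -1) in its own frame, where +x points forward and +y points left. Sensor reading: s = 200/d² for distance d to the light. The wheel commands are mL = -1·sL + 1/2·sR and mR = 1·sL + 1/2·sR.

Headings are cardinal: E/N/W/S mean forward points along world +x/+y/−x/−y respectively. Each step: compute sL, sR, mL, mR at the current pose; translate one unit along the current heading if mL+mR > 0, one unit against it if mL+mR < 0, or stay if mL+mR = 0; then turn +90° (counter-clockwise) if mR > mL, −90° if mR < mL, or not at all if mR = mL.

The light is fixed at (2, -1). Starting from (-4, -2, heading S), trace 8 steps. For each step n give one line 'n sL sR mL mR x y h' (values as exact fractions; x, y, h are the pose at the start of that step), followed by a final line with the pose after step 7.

0 100/17 100/29 -2050/493 3750/493 -4 -2 S
1 200/17 8 -132/17 268/17 -4 -3 E
2 50/9 25/2 25/36 425/36 -3 -3 N
3 200/53 200/49 -4500/2597 15100/2597 -3 -2 W
4 100/17 100/29 -2050/493 3750/493 -4 -2 S
5 200/17 8 -132/17 268/17 -4 -3 E
6 50/9 25/2 25/36 425/36 -3 -3 N
7 200/53 200/49 -4500/2597 15100/2597 -3 -2 W
final -4 -2 S

n=0: pose=(-4,-2,S); sL=100/17, sR=100/29; mL=-2050/493, mR=3750/493; mL+mR=100/29 → advance +1; mR−mL=200/17 → turn +1·90°
n=1: pose=(-4,-3,E); sL=200/17, sR=8; mL=-132/17, mR=268/17; mL+mR=8 → advance +1; mR−mL=400/17 → turn +1·90°
n=2: pose=(-3,-3,N); sL=50/9, sR=25/2; mL=25/36, mR=425/36; mL+mR=25/2 → advance +1; mR−mL=100/9 → turn +1·90°
n=3: pose=(-3,-2,W); sL=200/53, sR=200/49; mL=-4500/2597, mR=15100/2597; mL+mR=200/49 → advance +1; mR−mL=400/53 → turn +1·90°
n=4: pose=(-4,-2,S); sL=100/17, sR=100/29; mL=-2050/493, mR=3750/493; mL+mR=100/29 → advance +1; mR−mL=200/17 → turn +1·90°
n=5: pose=(-4,-3,E); sL=200/17, sR=8; mL=-132/17, mR=268/17; mL+mR=8 → advance +1; mR−mL=400/17 → turn +1·90°
n=6: pose=(-3,-3,N); sL=50/9, sR=25/2; mL=25/36, mR=425/36; mL+mR=25/2 → advance +1; mR−mL=100/9 → turn +1·90°
n=7: pose=(-3,-2,W); sL=200/53, sR=200/49; mL=-4500/2597, mR=15100/2597; mL+mR=200/49 → advance +1; mR−mL=400/53 → turn +1·90°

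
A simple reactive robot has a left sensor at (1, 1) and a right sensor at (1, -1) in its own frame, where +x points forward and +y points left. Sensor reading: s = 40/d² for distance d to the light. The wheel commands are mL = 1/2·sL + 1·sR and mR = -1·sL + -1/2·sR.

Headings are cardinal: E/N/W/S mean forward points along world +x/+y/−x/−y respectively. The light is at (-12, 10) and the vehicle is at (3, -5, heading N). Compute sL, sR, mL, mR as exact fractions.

5/49 10/113 1545/11074 -810/5537

left sensor world pos  = (2, -4); dL² = 392
right sensor world pos = (4, -4); dR² = 452
sL = 40/392 = 5/49
sR = 40/452 = 10/113
mL = 1/2·sL + 1·sR = 1545/11074
mR = -1·sL + -1/2·sR = -810/5537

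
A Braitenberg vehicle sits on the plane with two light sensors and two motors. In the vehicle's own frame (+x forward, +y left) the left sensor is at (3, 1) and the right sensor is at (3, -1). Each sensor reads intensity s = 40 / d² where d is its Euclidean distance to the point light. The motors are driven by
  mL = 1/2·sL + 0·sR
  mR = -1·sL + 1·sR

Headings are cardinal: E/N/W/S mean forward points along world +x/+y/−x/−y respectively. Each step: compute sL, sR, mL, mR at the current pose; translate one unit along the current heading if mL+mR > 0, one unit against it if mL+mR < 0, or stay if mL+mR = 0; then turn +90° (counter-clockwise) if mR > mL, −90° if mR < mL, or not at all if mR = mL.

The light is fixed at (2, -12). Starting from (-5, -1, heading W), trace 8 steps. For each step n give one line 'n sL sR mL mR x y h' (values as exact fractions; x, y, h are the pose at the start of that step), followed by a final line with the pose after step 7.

n=0: pose=(-5,-1,W); sL=1/5, sR=10/61; mL=1/10, mR=-11/305; mL+mR=39/610 → advance +1; mR−mL=-83/610 → turn -1·90°
n=1: pose=(-6,-1,N); sL=40/277, sR=8/49; mL=20/277, mR=256/13573; mL+mR=1236/13573 → advance +1; mR−mL=-724/13573 → turn -1·90°
n=2: pose=(-6,0,E); sL=20/97, sR=20/73; mL=10/97, mR=480/7081; mL+mR=1210/7081 → advance +1; mR−mL=-250/7081 → turn -1·90°
n=3: pose=(-5,0,S); sL=40/117, sR=8/29; mL=20/117, mR=-224/3393; mL+mR=356/3393 → advance +1; mR−mL=-268/1131 → turn -1·90°
n=4: pose=(-5,-1,W); sL=1/5, sR=10/61; mL=1/10, mR=-11/305; mL+mR=39/610 → advance +1; mR−mL=-83/610 → turn -1·90°
n=5: pose=(-6,-1,N); sL=40/277, sR=8/49; mL=20/277, mR=256/13573; mL+mR=1236/13573 → advance +1; mR−mL=-724/13573 → turn -1·90°
n=6: pose=(-6,0,E); sL=20/97, sR=20/73; mL=10/97, mR=480/7081; mL+mR=1210/7081 → advance +1; mR−mL=-250/7081 → turn -1·90°
n=7: pose=(-5,0,S); sL=40/117, sR=8/29; mL=20/117, mR=-224/3393; mL+mR=356/3393 → advance +1; mR−mL=-268/1131 → turn -1·90°

0 1/5 10/61 1/10 -11/305 -5 -1 W
1 40/277 8/49 20/277 256/13573 -6 -1 N
2 20/97 20/73 10/97 480/7081 -6 0 E
3 40/117 8/29 20/117 -224/3393 -5 0 S
4 1/5 10/61 1/10 -11/305 -5 -1 W
5 40/277 8/49 20/277 256/13573 -6 -1 N
6 20/97 20/73 10/97 480/7081 -6 0 E
7 40/117 8/29 20/117 -224/3393 -5 0 S
final -5 -1 W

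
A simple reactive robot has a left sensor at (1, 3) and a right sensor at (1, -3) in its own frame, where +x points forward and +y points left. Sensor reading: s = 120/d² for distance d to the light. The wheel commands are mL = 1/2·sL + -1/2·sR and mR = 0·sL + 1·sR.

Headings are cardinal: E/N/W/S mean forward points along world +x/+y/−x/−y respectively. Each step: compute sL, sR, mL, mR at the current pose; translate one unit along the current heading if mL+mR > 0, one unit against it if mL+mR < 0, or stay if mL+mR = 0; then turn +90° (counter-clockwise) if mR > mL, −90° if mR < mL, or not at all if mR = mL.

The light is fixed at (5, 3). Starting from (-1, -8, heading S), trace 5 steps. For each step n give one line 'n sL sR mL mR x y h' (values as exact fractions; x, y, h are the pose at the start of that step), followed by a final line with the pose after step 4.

n=0: pose=(-1,-8,S); sL=40/51, sR=8/15; mL=32/255, mR=8/15; mL+mR=56/85 → advance +1; mR−mL=104/255 → turn +1·90°
n=1: pose=(-1,-9,E); sL=60/53, sR=12/25; mL=432/1325, mR=12/25; mL+mR=1068/1325 → advance +1; mR−mL=204/1325 → turn +1·90°
n=2: pose=(0,-9,N); sL=24/37, sR=24/25; mL=-144/925, mR=24/25; mL+mR=744/925 → advance +1; mR−mL=1032/925 → turn +1·90°
n=3: pose=(0,-8,W); sL=15/29, sR=6/5; mL=-99/290, mR=6/5; mL+mR=249/290 → advance +1; mR−mL=447/290 → turn +1·90°
n=4: pose=(-1,-8,S); sL=40/51, sR=8/15; mL=32/255, mR=8/15; mL+mR=56/85 → advance +1; mR−mL=104/255 → turn +1·90°

0 40/51 8/15 32/255 8/15 -1 -8 S
1 60/53 12/25 432/1325 12/25 -1 -9 E
2 24/37 24/25 -144/925 24/25 0 -9 N
3 15/29 6/5 -99/290 6/5 0 -8 W
4 40/51 8/15 32/255 8/15 -1 -8 S
final -1 -9 E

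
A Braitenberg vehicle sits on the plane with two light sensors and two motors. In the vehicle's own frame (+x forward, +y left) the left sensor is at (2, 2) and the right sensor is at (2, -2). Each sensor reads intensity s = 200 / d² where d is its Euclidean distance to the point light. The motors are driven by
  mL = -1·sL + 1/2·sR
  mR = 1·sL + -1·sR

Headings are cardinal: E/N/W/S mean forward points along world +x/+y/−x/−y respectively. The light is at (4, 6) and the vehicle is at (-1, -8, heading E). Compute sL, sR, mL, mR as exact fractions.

left sensor world pos  = (1, -6); dL² = 153
right sensor world pos = (1, -10); dR² = 265
sL = 200/153 = 200/153
sR = 200/265 = 40/53
mL = -1·sL + 1/2·sR = -7540/8109
mR = 1·sL + -1·sR = 4480/8109

200/153 40/53 -7540/8109 4480/8109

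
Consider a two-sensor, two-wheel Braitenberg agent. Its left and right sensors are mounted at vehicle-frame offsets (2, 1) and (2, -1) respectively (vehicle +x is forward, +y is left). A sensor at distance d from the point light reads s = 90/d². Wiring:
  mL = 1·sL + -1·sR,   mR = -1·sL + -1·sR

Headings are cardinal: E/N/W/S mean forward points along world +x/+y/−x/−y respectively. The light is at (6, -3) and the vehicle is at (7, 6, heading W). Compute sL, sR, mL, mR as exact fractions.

left sensor world pos  = (5, 5); dL² = 65
right sensor world pos = (5, 7); dR² = 101
sL = 90/65 = 18/13
sR = 90/101 = 90/101
mL = 1·sL + -1·sR = 648/1313
mR = -1·sL + -1·sR = -2988/1313

18/13 90/101 648/1313 -2988/1313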